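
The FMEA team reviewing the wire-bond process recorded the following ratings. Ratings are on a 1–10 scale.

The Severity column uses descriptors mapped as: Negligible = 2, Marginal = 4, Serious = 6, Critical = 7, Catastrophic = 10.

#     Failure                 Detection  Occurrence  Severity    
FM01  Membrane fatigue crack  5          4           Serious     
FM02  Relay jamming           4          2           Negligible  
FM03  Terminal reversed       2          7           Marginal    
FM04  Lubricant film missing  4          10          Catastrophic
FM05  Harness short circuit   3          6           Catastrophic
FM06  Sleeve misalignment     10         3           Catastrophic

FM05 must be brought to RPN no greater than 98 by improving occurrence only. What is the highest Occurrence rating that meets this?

3

FM05: S=10, O=6, D=3 → current RPN = 180.
Fixed product = 30. Need 30 × O ≤ 98, so O ≤ 98/30 = 3.27.
Maximum integer Occurrence rating = 3 (gives RPN 90; O=4 would give 120 > 98).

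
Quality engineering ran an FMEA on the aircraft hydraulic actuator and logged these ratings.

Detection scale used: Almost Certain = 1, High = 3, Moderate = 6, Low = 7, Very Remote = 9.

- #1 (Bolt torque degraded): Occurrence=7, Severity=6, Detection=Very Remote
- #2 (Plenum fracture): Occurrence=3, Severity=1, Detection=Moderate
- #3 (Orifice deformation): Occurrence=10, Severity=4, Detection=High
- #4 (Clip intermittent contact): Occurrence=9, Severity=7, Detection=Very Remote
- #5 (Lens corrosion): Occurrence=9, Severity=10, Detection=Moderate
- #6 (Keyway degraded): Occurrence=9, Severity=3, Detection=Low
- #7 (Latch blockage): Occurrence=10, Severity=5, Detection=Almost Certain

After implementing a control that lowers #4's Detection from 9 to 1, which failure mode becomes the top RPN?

RPN = Severity × Occurrence × Detection:
  #1: 6 × 7 × 9 = 378
  #2: 1 × 3 × 6 = 18
  #3: 4 × 10 × 3 = 120
  #4: 7 × 9 × 9 = 567
  #5: 10 × 9 × 6 = 540
  #6: 3 × 9 × 7 = 189
  #7: 5 × 10 × 1 = 50
After action: #4 → 7 × 9 × 1 = 63.
Revised RPNs: #5=540, #1=378, #6=189, #3=120, #4=63, #7=50, #2=18.
Highest is now #5 (540).

#5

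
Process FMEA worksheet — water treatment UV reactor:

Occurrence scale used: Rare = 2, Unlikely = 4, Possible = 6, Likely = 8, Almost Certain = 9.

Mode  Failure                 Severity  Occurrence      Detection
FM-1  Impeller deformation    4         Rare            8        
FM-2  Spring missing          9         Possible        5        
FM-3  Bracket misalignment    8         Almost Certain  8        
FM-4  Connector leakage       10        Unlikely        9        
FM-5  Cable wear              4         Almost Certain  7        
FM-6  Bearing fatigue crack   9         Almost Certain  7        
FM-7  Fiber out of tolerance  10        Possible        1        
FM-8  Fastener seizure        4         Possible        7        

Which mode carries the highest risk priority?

RPN = Severity × Occurrence × Detection:
  FM-1: 4 × 2 × 8 = 64
  FM-2: 9 × 6 × 5 = 270
  FM-3: 8 × 9 × 8 = 576
  FM-4: 10 × 4 × 9 = 360
  FM-5: 4 × 9 × 7 = 252
  FM-6: 9 × 9 × 7 = 567
  FM-7: 10 × 6 × 1 = 60
  FM-8: 4 × 6 × 7 = 168
Highest RPN is 576 → FM-3.

FM-3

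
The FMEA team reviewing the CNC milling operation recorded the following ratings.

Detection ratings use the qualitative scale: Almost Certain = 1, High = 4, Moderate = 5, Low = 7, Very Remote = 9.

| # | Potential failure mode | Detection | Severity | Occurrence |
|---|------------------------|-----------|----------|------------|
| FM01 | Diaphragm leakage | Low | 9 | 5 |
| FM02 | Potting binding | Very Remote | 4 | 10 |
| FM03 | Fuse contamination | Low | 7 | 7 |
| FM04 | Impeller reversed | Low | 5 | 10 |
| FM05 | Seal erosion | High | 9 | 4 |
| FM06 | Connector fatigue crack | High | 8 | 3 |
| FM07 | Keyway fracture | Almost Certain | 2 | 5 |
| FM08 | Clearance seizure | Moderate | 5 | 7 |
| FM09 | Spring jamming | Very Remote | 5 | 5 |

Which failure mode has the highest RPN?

FM02

RPN = Severity × Occurrence × Detection:
  FM01: 9 × 5 × 7 = 315
  FM02: 4 × 10 × 9 = 360
  FM03: 7 × 7 × 7 = 343
  FM04: 5 × 10 × 7 = 350
  FM05: 9 × 4 × 4 = 144
  FM06: 8 × 3 × 4 = 96
  FM07: 2 × 5 × 1 = 10
  FM08: 5 × 7 × 5 = 175
  FM09: 5 × 5 × 9 = 225
Highest RPN is 360 → FM02.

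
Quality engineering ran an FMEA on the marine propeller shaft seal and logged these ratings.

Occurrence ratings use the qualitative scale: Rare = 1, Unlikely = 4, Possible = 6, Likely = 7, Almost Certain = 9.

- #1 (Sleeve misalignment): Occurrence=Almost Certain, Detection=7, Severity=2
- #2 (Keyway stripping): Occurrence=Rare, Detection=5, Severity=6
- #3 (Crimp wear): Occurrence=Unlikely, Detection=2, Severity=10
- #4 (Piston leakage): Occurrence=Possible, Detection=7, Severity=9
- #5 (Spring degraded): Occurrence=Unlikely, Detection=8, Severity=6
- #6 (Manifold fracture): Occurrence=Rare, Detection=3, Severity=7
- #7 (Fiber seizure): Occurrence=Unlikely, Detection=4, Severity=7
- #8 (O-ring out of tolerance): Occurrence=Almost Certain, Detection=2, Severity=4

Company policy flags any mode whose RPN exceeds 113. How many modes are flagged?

3

RPN = Severity × Occurrence × Detection:
  #1: 2 × 9 × 7 = 126
  #2: 6 × 1 × 5 = 30
  #3: 10 × 4 × 2 = 80
  #4: 9 × 6 × 7 = 378
  #5: 6 × 4 × 8 = 192
  #6: 7 × 1 × 3 = 21
  #7: 7 × 4 × 4 = 112
  #8: 4 × 9 × 2 = 72
Modes with RPN > 113: #1 (126), #4 (378), #5 (192) → 3.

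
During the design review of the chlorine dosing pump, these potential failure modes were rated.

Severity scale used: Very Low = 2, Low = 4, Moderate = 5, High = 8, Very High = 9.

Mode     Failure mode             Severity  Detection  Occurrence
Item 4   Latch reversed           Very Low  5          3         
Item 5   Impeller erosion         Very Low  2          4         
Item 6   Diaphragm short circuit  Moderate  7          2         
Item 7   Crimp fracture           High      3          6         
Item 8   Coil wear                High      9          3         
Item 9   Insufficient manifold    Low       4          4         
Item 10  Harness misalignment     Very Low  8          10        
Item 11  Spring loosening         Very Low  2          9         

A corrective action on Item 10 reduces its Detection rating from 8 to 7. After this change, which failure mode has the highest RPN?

RPN = Severity × Occurrence × Detection:
  Item 4: 2 × 3 × 5 = 30
  Item 5: 2 × 4 × 2 = 16
  Item 6: 5 × 2 × 7 = 70
  Item 7: 8 × 6 × 3 = 144
  Item 8: 8 × 3 × 9 = 216
  Item 9: 4 × 4 × 4 = 64
  Item 10: 2 × 10 × 8 = 160
  Item 11: 2 × 9 × 2 = 36
After action: Item 10 → 2 × 10 × 7 = 140.
Revised RPNs: Item 8=216, Item 7=144, Item 10=140, Item 6=70, Item 9=64, Item 11=36, Item 4=30, Item 5=16.
Highest is now Item 8 (216).

Item 8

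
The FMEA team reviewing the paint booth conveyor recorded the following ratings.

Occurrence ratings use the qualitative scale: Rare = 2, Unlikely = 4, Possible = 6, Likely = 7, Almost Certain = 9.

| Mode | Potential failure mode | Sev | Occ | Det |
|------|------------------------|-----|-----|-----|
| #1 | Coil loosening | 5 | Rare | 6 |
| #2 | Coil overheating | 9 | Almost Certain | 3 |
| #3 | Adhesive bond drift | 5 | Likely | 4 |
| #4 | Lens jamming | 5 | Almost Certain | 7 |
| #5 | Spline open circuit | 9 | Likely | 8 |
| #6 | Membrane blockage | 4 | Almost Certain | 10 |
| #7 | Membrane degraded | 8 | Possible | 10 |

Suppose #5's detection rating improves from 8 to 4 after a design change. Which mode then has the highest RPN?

RPN = Severity × Occurrence × Detection:
  #1: 5 × 2 × 6 = 60
  #2: 9 × 9 × 3 = 243
  #3: 5 × 7 × 4 = 140
  #4: 5 × 9 × 7 = 315
  #5: 9 × 7 × 8 = 504
  #6: 4 × 9 × 10 = 360
  #7: 8 × 6 × 10 = 480
After action: #5 → 9 × 7 × 4 = 252.
Revised RPNs: #7=480, #6=360, #4=315, #5=252, #2=243, #3=140, #1=60.
Highest is now #7 (480).

#7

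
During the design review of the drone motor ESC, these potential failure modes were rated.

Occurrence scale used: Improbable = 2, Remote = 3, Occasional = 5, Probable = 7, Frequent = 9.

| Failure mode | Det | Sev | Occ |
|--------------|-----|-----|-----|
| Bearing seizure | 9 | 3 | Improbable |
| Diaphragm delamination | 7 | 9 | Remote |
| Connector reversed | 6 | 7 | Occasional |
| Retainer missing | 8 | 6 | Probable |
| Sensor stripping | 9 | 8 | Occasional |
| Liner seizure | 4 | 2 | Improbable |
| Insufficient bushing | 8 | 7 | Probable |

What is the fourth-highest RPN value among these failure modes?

RPN = Severity × Occurrence × Detection:
  Bearing seizure: 3 × 2 × 9 = 54
  Diaphragm delamination: 9 × 3 × 7 = 189
  Connector reversed: 7 × 5 × 6 = 210
  Retainer missing: 6 × 7 × 8 = 336
  Sensor stripping: 8 × 5 × 9 = 360
  Liner seizure: 2 × 2 × 4 = 16
  Insufficient bushing: 7 × 7 × 8 = 392
Sorted descending: 392, 360, 336, 210, 189, 54, 16.
The fourth-highest RPN is 210 (Connector reversed).

210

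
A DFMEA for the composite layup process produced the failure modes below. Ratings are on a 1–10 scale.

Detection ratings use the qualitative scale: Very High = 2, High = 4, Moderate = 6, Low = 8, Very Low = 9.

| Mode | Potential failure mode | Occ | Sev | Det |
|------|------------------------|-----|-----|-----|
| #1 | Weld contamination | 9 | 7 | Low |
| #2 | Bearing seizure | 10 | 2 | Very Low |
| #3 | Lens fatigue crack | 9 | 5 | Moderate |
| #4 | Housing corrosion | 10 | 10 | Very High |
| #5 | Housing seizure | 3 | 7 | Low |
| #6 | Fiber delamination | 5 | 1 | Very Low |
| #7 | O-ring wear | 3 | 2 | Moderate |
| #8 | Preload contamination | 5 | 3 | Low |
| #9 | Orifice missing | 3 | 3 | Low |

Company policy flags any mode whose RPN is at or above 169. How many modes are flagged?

RPN = Severity × Occurrence × Detection:
  #1: 7 × 9 × 8 = 504
  #2: 2 × 10 × 9 = 180
  #3: 5 × 9 × 6 = 270
  #4: 10 × 10 × 2 = 200
  #5: 7 × 3 × 8 = 168
  #6: 1 × 5 × 9 = 45
  #7: 2 × 3 × 6 = 36
  #8: 3 × 5 × 8 = 120
  #9: 3 × 3 × 8 = 72
Modes with RPN ≥ 169: #1 (504), #2 (180), #3 (270), #4 (200) → 4.

4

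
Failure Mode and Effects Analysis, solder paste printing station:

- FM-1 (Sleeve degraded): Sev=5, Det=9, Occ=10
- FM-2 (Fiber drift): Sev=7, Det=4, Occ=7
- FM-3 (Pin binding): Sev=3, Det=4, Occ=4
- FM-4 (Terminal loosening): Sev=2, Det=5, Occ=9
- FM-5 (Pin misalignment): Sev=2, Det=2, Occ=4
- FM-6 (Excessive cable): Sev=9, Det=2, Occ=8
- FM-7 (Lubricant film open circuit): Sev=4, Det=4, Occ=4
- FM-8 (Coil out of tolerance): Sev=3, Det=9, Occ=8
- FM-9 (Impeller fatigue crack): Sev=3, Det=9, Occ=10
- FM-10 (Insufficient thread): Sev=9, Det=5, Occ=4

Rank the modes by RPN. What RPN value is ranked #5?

180

RPN = Severity × Occurrence × Detection:
  FM-1: 5 × 10 × 9 = 450
  FM-2: 7 × 7 × 4 = 196
  FM-3: 3 × 4 × 4 = 48
  FM-4: 2 × 9 × 5 = 90
  FM-5: 2 × 4 × 2 = 16
  FM-6: 9 × 8 × 2 = 144
  FM-7: 4 × 4 × 4 = 64
  FM-8: 3 × 8 × 9 = 216
  FM-9: 3 × 10 × 9 = 270
  FM-10: 9 × 4 × 5 = 180
Sorted descending: 450, 270, 216, 196, 180, 144, 90, 64, 48, 16.
The fifth-highest RPN is 180 (FM-10).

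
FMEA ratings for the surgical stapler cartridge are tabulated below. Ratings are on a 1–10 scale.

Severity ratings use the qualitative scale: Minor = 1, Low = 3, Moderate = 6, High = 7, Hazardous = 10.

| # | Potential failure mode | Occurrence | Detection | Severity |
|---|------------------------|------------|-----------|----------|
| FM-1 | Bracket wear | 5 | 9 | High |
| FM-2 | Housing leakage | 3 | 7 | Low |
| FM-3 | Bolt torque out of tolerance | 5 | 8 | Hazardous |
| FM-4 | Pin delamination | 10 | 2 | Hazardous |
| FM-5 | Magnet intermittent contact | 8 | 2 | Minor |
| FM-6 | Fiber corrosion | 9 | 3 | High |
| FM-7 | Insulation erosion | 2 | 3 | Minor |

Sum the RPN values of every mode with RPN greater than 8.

RPN = Severity × Occurrence × Detection:
  FM-1: 7 × 5 × 9 = 315
  FM-2: 3 × 3 × 7 = 63
  FM-3: 10 × 5 × 8 = 400
  FM-4: 10 × 10 × 2 = 200
  FM-5: 1 × 8 × 2 = 16
  FM-6: 7 × 9 × 3 = 189
  FM-7: 1 × 2 × 3 = 6
RPN > 8: FM-1 (315), FM-2 (63), FM-3 (400), FM-4 (200), FM-5 (16), FM-6 (189).
Sum: 315 + 63 + 400 + 200 + 16 + 189 = 1183.

1183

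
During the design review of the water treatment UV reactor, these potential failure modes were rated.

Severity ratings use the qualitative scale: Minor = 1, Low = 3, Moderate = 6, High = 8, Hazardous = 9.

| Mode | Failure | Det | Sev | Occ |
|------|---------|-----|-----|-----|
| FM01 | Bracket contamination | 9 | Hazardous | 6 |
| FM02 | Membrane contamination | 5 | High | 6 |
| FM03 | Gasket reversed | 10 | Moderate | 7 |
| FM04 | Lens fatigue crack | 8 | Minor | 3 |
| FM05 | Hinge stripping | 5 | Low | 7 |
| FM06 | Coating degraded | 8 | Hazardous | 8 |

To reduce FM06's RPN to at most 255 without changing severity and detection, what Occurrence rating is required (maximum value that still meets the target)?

3

FM06: S=9, O=8, D=8 → current RPN = 576.
Fixed product = 72. Need 72 × O ≤ 255, so O ≤ 255/72 = 3.54.
Maximum integer Occurrence rating = 3 (gives RPN 216; O=4 would give 288 > 255).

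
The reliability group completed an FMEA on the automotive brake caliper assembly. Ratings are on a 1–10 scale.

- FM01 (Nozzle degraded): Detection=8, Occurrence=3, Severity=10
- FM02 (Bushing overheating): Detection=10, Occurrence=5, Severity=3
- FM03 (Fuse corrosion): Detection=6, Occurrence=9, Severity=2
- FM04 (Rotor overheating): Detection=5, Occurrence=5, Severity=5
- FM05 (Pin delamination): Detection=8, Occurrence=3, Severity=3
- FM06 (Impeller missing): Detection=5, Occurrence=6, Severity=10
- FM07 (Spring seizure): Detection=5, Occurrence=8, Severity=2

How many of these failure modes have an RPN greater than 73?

RPN = Severity × Occurrence × Detection:
  FM01: 10 × 3 × 8 = 240
  FM02: 3 × 5 × 10 = 150
  FM03: 2 × 9 × 6 = 108
  FM04: 5 × 5 × 5 = 125
  FM05: 3 × 3 × 8 = 72
  FM06: 10 × 6 × 5 = 300
  FM07: 2 × 8 × 5 = 80
Modes with RPN > 73: FM01 (240), FM02 (150), FM03 (108), FM04 (125), FM06 (300), FM07 (80) → 6.

6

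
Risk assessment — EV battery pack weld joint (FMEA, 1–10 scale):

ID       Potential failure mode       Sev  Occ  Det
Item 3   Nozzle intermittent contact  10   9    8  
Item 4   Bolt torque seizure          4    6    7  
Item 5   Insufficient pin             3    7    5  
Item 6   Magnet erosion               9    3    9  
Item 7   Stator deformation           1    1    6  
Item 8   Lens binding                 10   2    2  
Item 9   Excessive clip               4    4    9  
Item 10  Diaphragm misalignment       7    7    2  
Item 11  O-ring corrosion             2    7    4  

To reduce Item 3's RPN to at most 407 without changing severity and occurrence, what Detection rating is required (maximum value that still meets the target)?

4

Item 3: S=10, O=9, D=8 → current RPN = 720.
Fixed product = 90. Need 90 × D ≤ 407, so D ≤ 407/90 = 4.52.
Maximum integer Detection rating = 4 (gives RPN 360; D=5 would give 450 > 407).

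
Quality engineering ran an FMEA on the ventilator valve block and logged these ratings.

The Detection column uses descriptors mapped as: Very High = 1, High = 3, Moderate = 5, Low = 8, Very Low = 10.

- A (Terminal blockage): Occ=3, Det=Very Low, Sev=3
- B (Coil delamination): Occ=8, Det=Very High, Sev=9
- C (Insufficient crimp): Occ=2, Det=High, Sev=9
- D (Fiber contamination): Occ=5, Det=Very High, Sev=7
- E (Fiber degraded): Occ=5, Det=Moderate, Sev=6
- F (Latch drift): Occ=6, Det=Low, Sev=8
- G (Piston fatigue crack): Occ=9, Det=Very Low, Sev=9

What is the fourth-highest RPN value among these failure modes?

RPN = Severity × Occurrence × Detection:
  A: 3 × 3 × 10 = 90
  B: 9 × 8 × 1 = 72
  C: 9 × 2 × 3 = 54
  D: 7 × 5 × 1 = 35
  E: 6 × 5 × 5 = 150
  F: 8 × 6 × 8 = 384
  G: 9 × 9 × 10 = 810
Sorted descending: 810, 384, 150, 90, 72, 54, 35.
The fourth-highest RPN is 90 (A).

90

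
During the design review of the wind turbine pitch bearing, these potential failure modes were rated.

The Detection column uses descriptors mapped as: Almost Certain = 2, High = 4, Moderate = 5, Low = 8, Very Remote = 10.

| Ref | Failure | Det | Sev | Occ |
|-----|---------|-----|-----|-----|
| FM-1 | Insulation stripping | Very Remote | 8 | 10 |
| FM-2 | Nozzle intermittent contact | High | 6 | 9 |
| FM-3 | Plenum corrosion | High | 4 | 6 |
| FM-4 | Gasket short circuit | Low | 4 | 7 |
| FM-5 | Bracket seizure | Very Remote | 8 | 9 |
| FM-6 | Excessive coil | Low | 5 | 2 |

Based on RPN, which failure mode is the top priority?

FM-1

RPN = Severity × Occurrence × Detection:
  FM-1: 8 × 10 × 10 = 800
  FM-2: 6 × 9 × 4 = 216
  FM-3: 4 × 6 × 4 = 96
  FM-4: 4 × 7 × 8 = 224
  FM-5: 8 × 9 × 10 = 720
  FM-6: 5 × 2 × 8 = 80
Highest RPN is 800 → FM-1.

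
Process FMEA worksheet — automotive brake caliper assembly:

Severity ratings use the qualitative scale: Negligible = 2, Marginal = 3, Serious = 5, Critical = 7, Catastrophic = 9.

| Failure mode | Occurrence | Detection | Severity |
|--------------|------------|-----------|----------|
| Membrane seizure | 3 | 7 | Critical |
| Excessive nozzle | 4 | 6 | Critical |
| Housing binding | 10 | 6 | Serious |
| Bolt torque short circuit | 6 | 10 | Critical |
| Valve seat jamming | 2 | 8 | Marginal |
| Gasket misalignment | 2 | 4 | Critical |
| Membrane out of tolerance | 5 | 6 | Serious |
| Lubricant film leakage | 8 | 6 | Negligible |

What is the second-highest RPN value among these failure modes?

300

RPN = Severity × Occurrence × Detection:
  Membrane seizure: 7 × 3 × 7 = 147
  Excessive nozzle: 7 × 4 × 6 = 168
  Housing binding: 5 × 10 × 6 = 300
  Bolt torque short circuit: 7 × 6 × 10 = 420
  Valve seat jamming: 3 × 2 × 8 = 48
  Gasket misalignment: 7 × 2 × 4 = 56
  Membrane out of tolerance: 5 × 5 × 6 = 150
  Lubricant film leakage: 2 × 8 × 6 = 96
Sorted descending: 420, 300, 168, 150, 147, 96, 56, 48.
The second-highest RPN is 300 (Housing binding).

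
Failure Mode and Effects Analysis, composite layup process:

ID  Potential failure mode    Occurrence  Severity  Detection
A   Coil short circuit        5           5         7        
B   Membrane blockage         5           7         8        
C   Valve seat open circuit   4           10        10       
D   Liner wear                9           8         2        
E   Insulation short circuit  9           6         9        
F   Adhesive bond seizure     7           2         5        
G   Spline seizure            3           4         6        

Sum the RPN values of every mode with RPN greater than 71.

RPN = Severity × Occurrence × Detection:
  A: 5 × 5 × 7 = 175
  B: 7 × 5 × 8 = 280
  C: 10 × 4 × 10 = 400
  D: 8 × 9 × 2 = 144
  E: 6 × 9 × 9 = 486
  F: 2 × 7 × 5 = 70
  G: 4 × 3 × 6 = 72
RPN > 71: A (175), B (280), C (400), D (144), E (486), G (72).
Sum: 175 + 280 + 400 + 144 + 486 + 72 = 1557.

1557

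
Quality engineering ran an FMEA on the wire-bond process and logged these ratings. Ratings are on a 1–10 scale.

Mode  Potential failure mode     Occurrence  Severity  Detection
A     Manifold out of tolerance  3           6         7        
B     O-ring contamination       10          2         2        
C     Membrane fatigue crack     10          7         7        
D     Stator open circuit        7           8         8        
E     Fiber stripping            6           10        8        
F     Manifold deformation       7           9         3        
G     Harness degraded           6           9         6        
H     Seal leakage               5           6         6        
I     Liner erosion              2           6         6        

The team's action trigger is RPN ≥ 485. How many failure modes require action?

RPN = Severity × Occurrence × Detection:
  A: 6 × 3 × 7 = 126
  B: 2 × 10 × 2 = 40
  C: 7 × 10 × 7 = 490
  D: 8 × 7 × 8 = 448
  E: 10 × 6 × 8 = 480
  F: 9 × 7 × 3 = 189
  G: 9 × 6 × 6 = 324
  H: 6 × 5 × 6 = 180
  I: 6 × 2 × 6 = 72
Modes with RPN ≥ 485: C (490) → 1.

1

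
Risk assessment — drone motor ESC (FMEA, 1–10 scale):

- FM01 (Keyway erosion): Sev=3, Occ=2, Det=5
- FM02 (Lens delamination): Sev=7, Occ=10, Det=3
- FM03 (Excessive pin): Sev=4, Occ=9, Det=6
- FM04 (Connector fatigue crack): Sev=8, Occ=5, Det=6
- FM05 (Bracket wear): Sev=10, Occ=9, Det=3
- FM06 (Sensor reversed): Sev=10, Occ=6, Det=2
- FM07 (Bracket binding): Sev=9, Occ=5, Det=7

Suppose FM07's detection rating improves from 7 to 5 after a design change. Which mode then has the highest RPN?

FM05

RPN = Severity × Occurrence × Detection:
  FM01: 3 × 2 × 5 = 30
  FM02: 7 × 10 × 3 = 210
  FM03: 4 × 9 × 6 = 216
  FM04: 8 × 5 × 6 = 240
  FM05: 10 × 9 × 3 = 270
  FM06: 10 × 6 × 2 = 120
  FM07: 9 × 5 × 7 = 315
After action: FM07 → 9 × 5 × 5 = 225.
Revised RPNs: FM05=270, FM04=240, FM07=225, FM03=216, FM02=210, FM06=120, FM01=30.
Highest is now FM05 (270).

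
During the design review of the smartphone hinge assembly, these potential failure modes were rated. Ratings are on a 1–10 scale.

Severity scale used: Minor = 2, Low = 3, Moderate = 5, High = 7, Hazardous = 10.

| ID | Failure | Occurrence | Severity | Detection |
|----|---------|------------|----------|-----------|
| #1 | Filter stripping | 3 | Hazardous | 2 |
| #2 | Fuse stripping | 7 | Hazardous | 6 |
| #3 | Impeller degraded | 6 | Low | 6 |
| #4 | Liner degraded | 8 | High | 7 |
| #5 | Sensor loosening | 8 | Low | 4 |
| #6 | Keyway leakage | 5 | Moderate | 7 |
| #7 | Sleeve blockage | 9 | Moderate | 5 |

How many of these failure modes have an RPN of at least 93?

RPN = Severity × Occurrence × Detection:
  #1: 10 × 3 × 2 = 60
  #2: 10 × 7 × 6 = 420
  #3: 3 × 6 × 6 = 108
  #4: 7 × 8 × 7 = 392
  #5: 3 × 8 × 4 = 96
  #6: 5 × 5 × 7 = 175
  #7: 5 × 9 × 5 = 225
Modes with RPN ≥ 93: #2 (420), #3 (108), #4 (392), #5 (96), #6 (175), #7 (225) → 6.

6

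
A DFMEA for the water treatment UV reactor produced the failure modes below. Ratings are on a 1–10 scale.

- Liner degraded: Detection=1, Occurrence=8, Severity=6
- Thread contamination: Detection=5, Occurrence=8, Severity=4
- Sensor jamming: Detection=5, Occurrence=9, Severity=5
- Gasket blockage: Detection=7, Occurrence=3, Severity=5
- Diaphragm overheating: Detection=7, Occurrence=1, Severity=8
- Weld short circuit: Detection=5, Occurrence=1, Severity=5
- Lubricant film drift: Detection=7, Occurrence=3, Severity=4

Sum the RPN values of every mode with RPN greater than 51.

630

RPN = Severity × Occurrence × Detection:
  Liner degraded: 6 × 8 × 1 = 48
  Thread contamination: 4 × 8 × 5 = 160
  Sensor jamming: 5 × 9 × 5 = 225
  Gasket blockage: 5 × 3 × 7 = 105
  Diaphragm overheating: 8 × 1 × 7 = 56
  Weld short circuit: 5 × 1 × 5 = 25
  Lubricant film drift: 4 × 3 × 7 = 84
RPN > 51: Thread contamination (160), Sensor jamming (225), Gasket blockage (105), Diaphragm overheating (56), Lubricant film drift (84).
Sum: 160 + 225 + 105 + 56 + 84 = 630.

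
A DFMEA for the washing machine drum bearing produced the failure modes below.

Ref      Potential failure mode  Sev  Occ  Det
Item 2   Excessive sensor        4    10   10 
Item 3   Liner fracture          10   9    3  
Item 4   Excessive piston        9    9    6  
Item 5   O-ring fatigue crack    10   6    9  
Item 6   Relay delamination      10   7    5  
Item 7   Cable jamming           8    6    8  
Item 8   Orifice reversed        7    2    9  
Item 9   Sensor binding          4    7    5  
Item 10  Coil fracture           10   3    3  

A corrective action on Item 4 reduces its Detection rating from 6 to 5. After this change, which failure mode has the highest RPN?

Item 5

RPN = Severity × Occurrence × Detection:
  Item 2: 4 × 10 × 10 = 400
  Item 3: 10 × 9 × 3 = 270
  Item 4: 9 × 9 × 6 = 486
  Item 5: 10 × 6 × 9 = 540
  Item 6: 10 × 7 × 5 = 350
  Item 7: 8 × 6 × 8 = 384
  Item 8: 7 × 2 × 9 = 126
  Item 9: 4 × 7 × 5 = 140
  Item 10: 10 × 3 × 3 = 90
After action: Item 4 → 9 × 9 × 5 = 405.
Revised RPNs: Item 5=540, Item 4=405, Item 2=400, Item 7=384, Item 6=350, Item 3=270, Item 9=140, Item 8=126, Item 10=90.
Highest is now Item 5 (540).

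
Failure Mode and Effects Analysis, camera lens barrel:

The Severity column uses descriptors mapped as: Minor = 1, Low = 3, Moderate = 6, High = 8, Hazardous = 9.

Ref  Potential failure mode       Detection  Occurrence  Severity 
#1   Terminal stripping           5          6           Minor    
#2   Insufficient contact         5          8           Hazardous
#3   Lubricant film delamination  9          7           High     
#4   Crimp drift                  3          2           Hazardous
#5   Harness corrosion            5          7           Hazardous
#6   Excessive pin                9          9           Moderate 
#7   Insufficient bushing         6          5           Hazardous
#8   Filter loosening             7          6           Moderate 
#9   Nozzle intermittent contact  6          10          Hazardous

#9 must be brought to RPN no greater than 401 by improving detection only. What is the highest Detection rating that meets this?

#9: S=9, O=10, D=6 → current RPN = 540.
Fixed product = 90. Need 90 × D ≤ 401, so D ≤ 401/90 = 4.46.
Maximum integer Detection rating = 4 (gives RPN 360; D=5 would give 450 > 401).

4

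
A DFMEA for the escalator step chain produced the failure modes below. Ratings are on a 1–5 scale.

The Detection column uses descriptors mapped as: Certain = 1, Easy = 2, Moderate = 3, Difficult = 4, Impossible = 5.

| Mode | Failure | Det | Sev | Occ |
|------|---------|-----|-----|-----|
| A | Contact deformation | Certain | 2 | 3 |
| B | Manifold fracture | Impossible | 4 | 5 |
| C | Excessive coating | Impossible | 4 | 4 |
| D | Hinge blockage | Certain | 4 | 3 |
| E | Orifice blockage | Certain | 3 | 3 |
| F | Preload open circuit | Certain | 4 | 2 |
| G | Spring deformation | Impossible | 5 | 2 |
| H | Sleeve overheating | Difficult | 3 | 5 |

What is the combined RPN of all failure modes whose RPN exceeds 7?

RPN = Severity × Occurrence × Detection:
  A: 2 × 3 × 1 = 6
  B: 4 × 5 × 5 = 100
  C: 4 × 4 × 5 = 80
  D: 4 × 3 × 1 = 12
  E: 3 × 3 × 1 = 9
  F: 4 × 2 × 1 = 8
  G: 5 × 2 × 5 = 50
  H: 3 × 5 × 4 = 60
RPN > 7: B (100), C (80), D (12), E (9), F (8), G (50), H (60).
Sum: 100 + 80 + 12 + 9 + 8 + 50 + 60 = 319.

319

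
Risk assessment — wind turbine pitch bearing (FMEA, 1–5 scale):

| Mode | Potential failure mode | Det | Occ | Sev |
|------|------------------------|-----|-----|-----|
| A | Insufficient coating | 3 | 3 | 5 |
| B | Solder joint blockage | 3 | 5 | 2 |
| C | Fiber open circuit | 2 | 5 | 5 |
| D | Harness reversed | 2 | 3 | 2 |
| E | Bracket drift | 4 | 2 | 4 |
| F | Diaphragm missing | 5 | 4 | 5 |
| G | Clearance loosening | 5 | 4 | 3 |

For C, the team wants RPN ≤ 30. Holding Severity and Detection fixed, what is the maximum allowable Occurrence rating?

C: S=5, O=5, D=2 → current RPN = 50.
Fixed product = 10. Need 10 × O ≤ 30, so O ≤ 30/10 = 3.00.
Maximum integer Occurrence rating = 3 (gives RPN 30; O=4 would give 40 > 30).

3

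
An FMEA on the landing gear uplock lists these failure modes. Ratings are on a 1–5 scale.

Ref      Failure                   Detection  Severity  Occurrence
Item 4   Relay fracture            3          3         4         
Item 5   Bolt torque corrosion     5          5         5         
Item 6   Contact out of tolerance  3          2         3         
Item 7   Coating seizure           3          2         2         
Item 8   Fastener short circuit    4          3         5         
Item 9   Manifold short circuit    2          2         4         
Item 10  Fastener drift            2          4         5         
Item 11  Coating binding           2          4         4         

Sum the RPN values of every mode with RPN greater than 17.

RPN = Severity × Occurrence × Detection:
  Item 4: 3 × 4 × 3 = 36
  Item 5: 5 × 5 × 5 = 125
  Item 6: 2 × 3 × 3 = 18
  Item 7: 2 × 2 × 3 = 12
  Item 8: 3 × 5 × 4 = 60
  Item 9: 2 × 4 × 2 = 16
  Item 10: 4 × 5 × 2 = 40
  Item 11: 4 × 4 × 2 = 32
RPN > 17: Item 4 (36), Item 5 (125), Item 6 (18), Item 8 (60), Item 10 (40), Item 11 (32).
Sum: 36 + 125 + 18 + 60 + 40 + 32 = 311.

311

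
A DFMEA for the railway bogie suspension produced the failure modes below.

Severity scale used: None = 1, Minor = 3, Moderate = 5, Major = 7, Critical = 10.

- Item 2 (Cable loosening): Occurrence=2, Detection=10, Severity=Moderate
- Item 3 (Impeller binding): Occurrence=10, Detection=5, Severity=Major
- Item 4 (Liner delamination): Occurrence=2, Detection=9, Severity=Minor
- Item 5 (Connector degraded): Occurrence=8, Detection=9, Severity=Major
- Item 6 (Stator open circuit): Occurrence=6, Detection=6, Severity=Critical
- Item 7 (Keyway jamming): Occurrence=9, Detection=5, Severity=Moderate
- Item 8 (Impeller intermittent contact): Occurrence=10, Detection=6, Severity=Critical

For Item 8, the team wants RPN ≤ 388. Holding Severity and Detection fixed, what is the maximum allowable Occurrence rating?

Item 8: S=10, O=10, D=6 → current RPN = 600.
Fixed product = 60. Need 60 × O ≤ 388, so O ≤ 388/60 = 6.47.
Maximum integer Occurrence rating = 6 (gives RPN 360; O=7 would give 420 > 388).

6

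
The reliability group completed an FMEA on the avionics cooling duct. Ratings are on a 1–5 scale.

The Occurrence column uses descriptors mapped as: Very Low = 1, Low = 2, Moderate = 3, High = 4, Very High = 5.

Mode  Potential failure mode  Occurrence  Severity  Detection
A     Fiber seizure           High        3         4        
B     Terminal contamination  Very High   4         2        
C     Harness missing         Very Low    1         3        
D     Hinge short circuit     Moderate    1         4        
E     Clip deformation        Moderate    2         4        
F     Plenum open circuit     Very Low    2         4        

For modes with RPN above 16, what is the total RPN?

RPN = Severity × Occurrence × Detection:
  A: 3 × 4 × 4 = 48
  B: 4 × 5 × 2 = 40
  C: 1 × 1 × 3 = 3
  D: 1 × 3 × 4 = 12
  E: 2 × 3 × 4 = 24
  F: 2 × 1 × 4 = 8
RPN > 16: A (48), B (40), E (24).
Sum: 48 + 40 + 24 = 112.

112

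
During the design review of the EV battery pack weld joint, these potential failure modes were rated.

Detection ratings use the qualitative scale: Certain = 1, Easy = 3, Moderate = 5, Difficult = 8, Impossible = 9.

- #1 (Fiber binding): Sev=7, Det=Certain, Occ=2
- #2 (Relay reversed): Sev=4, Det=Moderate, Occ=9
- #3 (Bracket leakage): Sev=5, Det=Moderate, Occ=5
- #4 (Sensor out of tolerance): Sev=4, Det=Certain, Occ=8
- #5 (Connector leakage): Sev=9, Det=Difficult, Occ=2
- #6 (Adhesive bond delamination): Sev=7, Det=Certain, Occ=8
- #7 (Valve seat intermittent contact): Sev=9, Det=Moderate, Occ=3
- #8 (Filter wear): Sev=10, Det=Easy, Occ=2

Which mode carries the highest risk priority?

#2

RPN = Severity × Occurrence × Detection:
  #1: 7 × 2 × 1 = 14
  #2: 4 × 9 × 5 = 180
  #3: 5 × 5 × 5 = 125
  #4: 4 × 8 × 1 = 32
  #5: 9 × 2 × 8 = 144
  #6: 7 × 8 × 1 = 56
  #7: 9 × 3 × 5 = 135
  #8: 10 × 2 × 3 = 60
Highest RPN is 180 → #2.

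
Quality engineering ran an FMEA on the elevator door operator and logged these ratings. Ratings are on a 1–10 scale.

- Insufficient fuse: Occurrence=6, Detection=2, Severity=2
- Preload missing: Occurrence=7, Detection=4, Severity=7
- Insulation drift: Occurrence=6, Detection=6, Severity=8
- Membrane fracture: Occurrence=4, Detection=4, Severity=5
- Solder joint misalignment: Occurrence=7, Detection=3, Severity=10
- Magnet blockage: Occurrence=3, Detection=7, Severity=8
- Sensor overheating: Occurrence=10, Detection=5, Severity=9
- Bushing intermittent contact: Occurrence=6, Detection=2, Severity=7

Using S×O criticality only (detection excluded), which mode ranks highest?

Sensor overheating

Criticality = Severity × Occurrence:
  Insufficient fuse: 2 × 6 = 12
  Preload missing: 7 × 7 = 49
  Insulation drift: 8 × 6 = 48
  Membrane fracture: 5 × 4 = 20
  Solder joint misalignment: 10 × 7 = 70
  Magnet blockage: 8 × 3 = 24
  Sensor overheating: 9 × 10 = 90
  Bushing intermittent contact: 7 × 6 = 42
Highest criticality is 90 → Sensor overheating.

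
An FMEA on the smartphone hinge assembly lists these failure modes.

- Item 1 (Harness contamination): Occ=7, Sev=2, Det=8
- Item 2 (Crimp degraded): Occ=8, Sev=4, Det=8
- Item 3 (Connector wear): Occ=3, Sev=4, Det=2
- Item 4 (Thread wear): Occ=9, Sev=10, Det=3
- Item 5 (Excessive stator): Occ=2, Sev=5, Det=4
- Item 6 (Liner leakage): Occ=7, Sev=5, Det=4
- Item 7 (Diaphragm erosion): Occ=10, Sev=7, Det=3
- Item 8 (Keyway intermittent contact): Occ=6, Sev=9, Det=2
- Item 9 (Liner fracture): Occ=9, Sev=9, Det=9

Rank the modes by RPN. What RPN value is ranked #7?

RPN = Severity × Occurrence × Detection:
  Item 1: 2 × 7 × 8 = 112
  Item 2: 4 × 8 × 8 = 256
  Item 3: 4 × 3 × 2 = 24
  Item 4: 10 × 9 × 3 = 270
  Item 5: 5 × 2 × 4 = 40
  Item 6: 5 × 7 × 4 = 140
  Item 7: 7 × 10 × 3 = 210
  Item 8: 9 × 6 × 2 = 108
  Item 9: 9 × 9 × 9 = 729
Sorted descending: 729, 270, 256, 210, 140, 112, 108, 40, 24.
The seventh-highest RPN is 108 (Item 8).

108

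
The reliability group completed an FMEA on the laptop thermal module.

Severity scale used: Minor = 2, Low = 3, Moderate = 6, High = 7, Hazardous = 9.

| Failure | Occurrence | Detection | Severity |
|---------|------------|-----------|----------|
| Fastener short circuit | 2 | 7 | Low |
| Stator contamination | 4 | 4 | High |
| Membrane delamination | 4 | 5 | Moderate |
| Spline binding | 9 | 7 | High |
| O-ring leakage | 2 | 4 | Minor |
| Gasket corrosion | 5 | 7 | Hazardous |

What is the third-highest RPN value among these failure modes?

RPN = Severity × Occurrence × Detection:
  Fastener short circuit: 3 × 2 × 7 = 42
  Stator contamination: 7 × 4 × 4 = 112
  Membrane delamination: 6 × 4 × 5 = 120
  Spline binding: 7 × 9 × 7 = 441
  O-ring leakage: 2 × 2 × 4 = 16
  Gasket corrosion: 9 × 5 × 7 = 315
Sorted descending: 441, 315, 120, 112, 42, 16.
The third-highest RPN is 120 (Membrane delamination).

120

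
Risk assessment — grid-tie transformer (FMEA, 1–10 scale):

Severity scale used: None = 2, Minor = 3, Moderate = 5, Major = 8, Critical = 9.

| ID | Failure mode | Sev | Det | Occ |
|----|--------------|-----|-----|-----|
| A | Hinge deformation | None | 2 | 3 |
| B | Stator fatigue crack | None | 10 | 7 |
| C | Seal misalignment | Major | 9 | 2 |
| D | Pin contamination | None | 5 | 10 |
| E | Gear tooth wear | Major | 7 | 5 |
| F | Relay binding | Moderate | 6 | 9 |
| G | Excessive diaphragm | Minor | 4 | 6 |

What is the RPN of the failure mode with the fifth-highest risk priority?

100

RPN = Severity × Occurrence × Detection:
  A: 2 × 3 × 2 = 12
  B: 2 × 7 × 10 = 140
  C: 8 × 2 × 9 = 144
  D: 2 × 10 × 5 = 100
  E: 8 × 5 × 7 = 280
  F: 5 × 9 × 6 = 270
  G: 3 × 6 × 4 = 72
Sorted descending: 280, 270, 144, 140, 100, 72, 12.
The fifth-highest RPN is 100 (D).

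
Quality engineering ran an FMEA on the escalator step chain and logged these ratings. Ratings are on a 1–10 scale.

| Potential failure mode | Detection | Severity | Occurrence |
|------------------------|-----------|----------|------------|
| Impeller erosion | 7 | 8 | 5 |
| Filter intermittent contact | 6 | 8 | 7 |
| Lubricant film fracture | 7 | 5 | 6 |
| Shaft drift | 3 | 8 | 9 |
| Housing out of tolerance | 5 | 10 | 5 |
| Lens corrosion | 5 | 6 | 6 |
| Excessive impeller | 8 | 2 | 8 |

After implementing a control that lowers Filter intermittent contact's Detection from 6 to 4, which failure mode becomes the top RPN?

RPN = Severity × Occurrence × Detection:
  Impeller erosion: 8 × 5 × 7 = 280
  Filter intermittent contact: 8 × 7 × 6 = 336
  Lubricant film fracture: 5 × 6 × 7 = 210
  Shaft drift: 8 × 9 × 3 = 216
  Housing out of tolerance: 10 × 5 × 5 = 250
  Lens corrosion: 6 × 6 × 5 = 180
  Excessive impeller: 2 × 8 × 8 = 128
After action: Filter intermittent contact → 8 × 7 × 4 = 224.
Revised RPNs: Impeller erosion=280, Housing out of tolerance=250, Filter intermittent contact=224, Shaft drift=216, Lubricant film fracture=210, Lens corrosion=180, Excessive impeller=128.
Highest is now Impeller erosion (280).

Impeller erosion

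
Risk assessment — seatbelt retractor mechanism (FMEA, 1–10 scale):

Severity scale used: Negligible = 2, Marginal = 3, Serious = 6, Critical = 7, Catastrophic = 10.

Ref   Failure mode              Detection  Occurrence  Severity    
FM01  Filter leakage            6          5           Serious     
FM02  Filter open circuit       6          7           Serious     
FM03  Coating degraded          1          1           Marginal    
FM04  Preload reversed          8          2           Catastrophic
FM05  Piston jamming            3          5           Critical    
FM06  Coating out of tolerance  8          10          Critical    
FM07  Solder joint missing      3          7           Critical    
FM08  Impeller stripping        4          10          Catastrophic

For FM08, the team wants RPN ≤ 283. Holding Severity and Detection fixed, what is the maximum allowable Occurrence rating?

7

FM08: S=10, O=10, D=4 → current RPN = 400.
Fixed product = 40. Need 40 × O ≤ 283, so O ≤ 283/40 = 7.08.
Maximum integer Occurrence rating = 7 (gives RPN 280; O=8 would give 320 > 283).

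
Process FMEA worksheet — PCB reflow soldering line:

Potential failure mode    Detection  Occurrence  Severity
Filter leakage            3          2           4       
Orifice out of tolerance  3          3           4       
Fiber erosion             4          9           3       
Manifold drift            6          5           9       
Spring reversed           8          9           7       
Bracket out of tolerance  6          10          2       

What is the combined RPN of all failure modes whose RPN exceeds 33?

RPN = Severity × Occurrence × Detection:
  Filter leakage: 4 × 2 × 3 = 24
  Orifice out of tolerance: 4 × 3 × 3 = 36
  Fiber erosion: 3 × 9 × 4 = 108
  Manifold drift: 9 × 5 × 6 = 270
  Spring reversed: 7 × 9 × 8 = 504
  Bracket out of tolerance: 2 × 10 × 6 = 120
RPN > 33: Orifice out of tolerance (36), Fiber erosion (108), Manifold drift (270), Spring reversed (504), Bracket out of tolerance (120).
Sum: 36 + 108 + 270 + 504 + 120 = 1038.

1038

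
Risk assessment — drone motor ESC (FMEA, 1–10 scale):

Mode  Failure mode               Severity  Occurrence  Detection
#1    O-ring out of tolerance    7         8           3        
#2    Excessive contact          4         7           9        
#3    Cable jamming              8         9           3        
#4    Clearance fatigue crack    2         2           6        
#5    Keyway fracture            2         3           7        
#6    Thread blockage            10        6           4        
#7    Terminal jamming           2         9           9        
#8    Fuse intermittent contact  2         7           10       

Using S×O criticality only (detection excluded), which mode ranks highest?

Criticality = Severity × Occurrence:
  #1: 7 × 8 = 56
  #2: 4 × 7 = 28
  #3: 8 × 9 = 72
  #4: 2 × 2 = 4
  #5: 2 × 3 = 6
  #6: 10 × 6 = 60
  #7: 2 × 9 = 18
  #8: 2 × 7 = 14
Highest criticality is 72 → #3.

#3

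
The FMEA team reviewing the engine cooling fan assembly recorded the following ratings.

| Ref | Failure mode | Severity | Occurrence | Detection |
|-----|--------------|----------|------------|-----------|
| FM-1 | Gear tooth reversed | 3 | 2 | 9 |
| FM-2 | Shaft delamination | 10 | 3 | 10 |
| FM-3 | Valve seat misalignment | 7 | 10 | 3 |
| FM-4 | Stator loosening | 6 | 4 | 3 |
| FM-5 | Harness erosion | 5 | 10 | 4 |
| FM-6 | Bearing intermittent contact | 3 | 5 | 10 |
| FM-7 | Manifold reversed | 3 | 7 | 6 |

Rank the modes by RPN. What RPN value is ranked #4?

150

RPN = Severity × Occurrence × Detection:
  FM-1: 3 × 2 × 9 = 54
  FM-2: 10 × 3 × 10 = 300
  FM-3: 7 × 10 × 3 = 210
  FM-4: 6 × 4 × 3 = 72
  FM-5: 5 × 10 × 4 = 200
  FM-6: 3 × 5 × 10 = 150
  FM-7: 3 × 7 × 6 = 126
Sorted descending: 300, 210, 200, 150, 126, 72, 54.
The fourth-highest RPN is 150 (FM-6).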